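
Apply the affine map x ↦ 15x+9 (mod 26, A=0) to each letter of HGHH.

KVKK

H(7): 15·7+9=114≡10 → K
G(6): 15·6+9=99≡21 → V
H(7): 15·7+9=114≡10 → K
H(7): 15·7+9=114≡10 → K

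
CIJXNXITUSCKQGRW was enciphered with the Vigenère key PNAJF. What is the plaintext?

NVJOIIVTLNNXQXMH

Repeat the key across the ciphertext: PNAJFPNAJFPNAJFP
C(2)−P(15): -13≡13 → N
I(8)−N(13): -5≡21 → V
J(9)−A(0): 9 → J
X(23)−J(9): 14 → O
N(13)−F(5): 8 → I
X(23)−P(15): 8 → I
I(8)−N(13): -5≡21 → V
T(19)−A(0): 19 → T
U(20)−J(9): 11 → L
S(18)−F(5): 13 → N
C(2)−P(15): -13≡13 → N
K(10)−N(13): -3≡23 → X
Q(16)−A(0): 16 → Q
G(6)−J(9): -3≡23 → X
R(17)−F(5): 12 → M
W(22)−P(15): 7 → H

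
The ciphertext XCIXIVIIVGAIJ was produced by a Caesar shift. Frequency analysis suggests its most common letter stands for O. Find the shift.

20

The most frequent ciphertext letter is I (appears 5 times).
I is position 8; O is position 14.
Shift = -6≡20.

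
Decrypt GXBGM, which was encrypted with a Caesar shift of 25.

G(6): 6−25=-19≡7 → H
X(23): 23−25=-2≡24 → Y
B(1): 1−25=-24≡2 → C
G(6): 6−25=-19≡7 → H
M(12): 12−25=-13≡13 → N

HYCHN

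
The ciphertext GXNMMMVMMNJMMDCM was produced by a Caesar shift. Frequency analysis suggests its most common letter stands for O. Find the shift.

The most frequent ciphertext letter is M (appears 8 times).
M is position 12; O is position 14.
Shift = -2≡24.

24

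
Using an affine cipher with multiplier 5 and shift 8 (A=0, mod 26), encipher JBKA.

J(9): 5·9+8=53≡1 → B
B(1): 5·1+8=13 → N
K(10): 5·10+8=58≡6 → G
A(0): 5·0+8=8 → I

BNGI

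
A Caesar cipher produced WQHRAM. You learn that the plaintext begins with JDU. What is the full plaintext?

JDUENZ

From the crib: W(22)−J(9)=13, so the shift is 13.
Subtract 13 from each ciphertext letter:
W(22): 22−13=9 → J
Q(16): 16−13=3 → D
H(7): 7−13=-6≡20 → U
R(17): 17−13=4 → E
A(0): 0−13=-13≡13 → N
M(12): 12−13=-1≡25 → Z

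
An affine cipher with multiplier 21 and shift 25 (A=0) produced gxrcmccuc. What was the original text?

jqmpnppbp

The inverse of 21 mod 26 is 5, since 21·5=105≡1. Apply D(y)=5·(y−25) mod 26:
g(6): 5·(6−25)=-95≡9 → j
x(23): 5·(23−25)=-10≡16 → q
r(17): 5·(17−25)=-40≡12 → m
c(2): 5·(2−25)=-115≡15 → p
m(12): 5·(12−25)=-65≡13 → n
c(2): 5·(2−25)=-115≡15 → p
c(2): 5·(2−25)=-115≡15 → p
u(20): 5·(20−25)=-25≡1 → b
c(2): 5·(2−25)=-115≡15 → p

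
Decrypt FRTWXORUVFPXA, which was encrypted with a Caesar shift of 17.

OACFGXADEOYGJ

F(5): 5−17=-12≡14 → O
R(17): 17−17=0 → A
T(19): 19−17=2 → C
W(22): 22−17=5 → F
X(23): 23−17=6 → G
O(14): 14−17=-3≡23 → X
R(17): 17−17=0 → A
U(20): 20−17=3 → D
V(21): 21−17=4 → E
F(5): 5−17=-12≡14 → O
P(15): 15−17=-2≡24 → Y
X(23): 23−17=6 → G
A(0): 0−17=-17≡9 → J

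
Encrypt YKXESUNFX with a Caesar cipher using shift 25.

XJWDRTMEW

Y(24): 24+25=49≡23 → X
K(10): 10+25=35≡9 → J
X(23): 23+25=48≡22 → W
E(4): 4+25=29≡3 → D
S(18): 18+25=43≡17 → R
U(20): 20+25=45≡19 → T
N(13): 13+25=38≡12 → M
F(5): 5+25=30≡4 → E
X(23): 23+25=48≡22 → W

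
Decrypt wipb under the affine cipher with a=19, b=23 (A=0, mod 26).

The inverse of 19 mod 26 is 11, since 19·11=209≡1. Apply D(y)=11·(y−23) mod 26:
w(22): 11·(22−23)=-11≡15 → p
i(8): 11·(8−23)=-165≡17 → r
p(15): 11·(15−23)=-88≡16 → q
b(1): 11·(1−23)=-242≡18 → s

prqs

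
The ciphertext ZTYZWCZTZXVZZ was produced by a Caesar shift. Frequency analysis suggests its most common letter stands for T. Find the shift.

The most frequent ciphertext letter is Z (appears 6 times).
Z is position 25; T is position 19.
Shift = 6.

6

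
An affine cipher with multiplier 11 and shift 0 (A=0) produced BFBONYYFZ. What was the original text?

The inverse of 11 mod 26 is 19, since 11·19=209≡1. Apply D(y)=19·(y−0) mod 26:
B(1): 19·(1−0)=19 → T
F(5): 19·(5−0)=95≡17 → R
B(1): 19·(1−0)=19 → T
O(14): 19·(14−0)=266≡6 → G
N(13): 19·(13−0)=247≡13 → N
Y(24): 19·(24−0)=456≡14 → O
Y(24): 19·(24−0)=456≡14 → O
F(5): 19·(5−0)=95≡17 → R
Z(25): 19·(25−0)=475≡7 → H

TRTGNOORH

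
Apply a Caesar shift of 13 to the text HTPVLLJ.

H(7): 7+13=20 → U
T(19): 19+13=32≡6 → G
P(15): 15+13=28≡2 → C
V(21): 21+13=34≡8 → I
L(11): 11+13=24 → Y
L(11): 11+13=24 → Y
J(9): 9+13=22 → W

UGCIYYW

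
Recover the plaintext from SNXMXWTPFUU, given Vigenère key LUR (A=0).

Repeat the key across the ciphertext: LURLURLURLU
S(18)−L(11): 7 → H
N(13)−U(20): -7≡19 → T
X(23)−R(17): 6 → G
M(12)−L(11): 1 → B
X(23)−U(20): 3 → D
W(22)−R(17): 5 → F
T(19)−L(11): 8 → I
P(15)−U(20): -5≡21 → V
F(5)−R(17): -12≡14 → O
U(20)−L(11): 9 → J
U(20)−U(20): 0 → A

HTGBDFIVOJA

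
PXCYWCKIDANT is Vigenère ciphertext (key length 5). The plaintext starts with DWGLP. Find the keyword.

Subtract each crib letter from the matching ciphertext letter (mod 26):
P(15)−D(3)=12 → M
X(23)−W(22)=1 → B
C(2)−G(6)=-4≡22 → W
Y(24)−L(11)=13 → N
W(22)−P(15)=7 → H

MBWNH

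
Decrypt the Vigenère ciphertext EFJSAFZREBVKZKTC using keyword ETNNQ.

AMWFKBGERLRRMXDY

Repeat the key across the ciphertext: ETNNQETNNQETNNQE
E(4)−E(4): 0 → A
F(5)−T(19): -14≡12 → M
J(9)−N(13): -4≡22 → W
S(18)−N(13): 5 → F
A(0)−Q(16): -16≡10 → K
F(5)−E(4): 1 → B
Z(25)−T(19): 6 → G
R(17)−N(13): 4 → E
E(4)−N(13): -9≡17 → R
B(1)−Q(16): -15≡11 → L
V(21)−E(4): 17 → R
K(10)−T(19): -9≡17 → R
Z(25)−N(13): 12 → M
K(10)−N(13): -3≡23 → X
T(19)−Q(16): 3 → D
C(2)−E(4): -2≡24 → Y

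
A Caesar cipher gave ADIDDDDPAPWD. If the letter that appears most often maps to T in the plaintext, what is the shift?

The most frequent ciphertext letter is D (appears 6 times).
D is position 3; T is position 19.
Shift = -16≡10.

10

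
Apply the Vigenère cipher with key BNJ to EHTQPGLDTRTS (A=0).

Repeat the key across the message: BNJBNJBNJBNJ
E(4)+B(1): 5 → F
H(7)+N(13): 20 → U
T(19)+J(9): 28≡2 → C
Q(16)+B(1): 17 → R
P(15)+N(13): 28≡2 → C
G(6)+J(9): 15 → P
L(11)+B(1): 12 → M
D(3)+N(13): 16 → Q
T(19)+J(9): 28≡2 → C
R(17)+B(1): 18 → S
T(19)+N(13): 32≡6 → G
S(18)+J(9): 27≡1 → B

FUCRCPMQCSGB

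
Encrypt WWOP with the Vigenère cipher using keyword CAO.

YWCR

Repeat the key across the message: CAOC
W(22)+C(2): 24 → Y
W(22)+A(0): 22 → W
O(14)+O(14): 28≡2 → C
P(15)+C(2): 17 → R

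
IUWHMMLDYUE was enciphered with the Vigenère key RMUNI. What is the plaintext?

RICUEVZJLMN

Repeat the key across the ciphertext: RMUNIRMUNIR
I(8)−R(17): -9≡17 → R
U(20)−M(12): 8 → I
W(22)−U(20): 2 → C
H(7)−N(13): -6≡20 → U
M(12)−I(8): 4 → E
M(12)−R(17): -5≡21 → V
L(11)−M(12): -1≡25 → Z
D(3)−U(20): -17≡9 → J
Y(24)−N(13): 11 → L
U(20)−I(8): 12 → M
E(4)−R(17): -13≡13 → N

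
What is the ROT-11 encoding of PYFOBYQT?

P(15): 15+11=26≡0 → A
Y(24): 24+11=35≡9 → J
F(5): 5+11=16 → Q
O(14): 14+11=25 → Z
B(1): 1+11=12 → M
Y(24): 24+11=35≡9 → J
Q(16): 16+11=27≡1 → B
T(19): 19+11=30≡4 → E

AJQZMJBE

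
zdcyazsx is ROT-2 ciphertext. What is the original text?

z(25): 25−2=23 → x
d(3): 3−2=1 → b
c(2): 2−2=0 → a
y(24): 24−2=22 → w
a(0): 0−2=-2≡24 → y
z(25): 25−2=23 → x
s(18): 18−2=16 → q
x(23): 23−2=21 → v

xbawyxqv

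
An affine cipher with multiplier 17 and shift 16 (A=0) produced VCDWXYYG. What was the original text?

LQNIFCCE

The inverse of 17 mod 26 is 23, since 17·23=391≡1. Apply D(y)=23·(y−16) mod 26:
V(21): 23·(21−16)=115≡11 → L
C(2): 23·(2−16)=-322≡16 → Q
D(3): 23·(3−16)=-299≡13 → N
W(22): 23·(22−16)=138≡8 → I
X(23): 23·(23−16)=161≡5 → F
Y(24): 23·(24−16)=184≡2 → C
Y(24): 23·(24−16)=184≡2 → C
G(6): 23·(6−16)=-230≡4 → E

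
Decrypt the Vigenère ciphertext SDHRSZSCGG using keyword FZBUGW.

NEGXMDNDFM

Repeat the key across the ciphertext: FZBUGWFZBU
S(18)−F(5): 13 → N
D(3)−Z(25): -22≡4 → E
H(7)−B(1): 6 → G
R(17)−U(20): -3≡23 → X
S(18)−G(6): 12 → M
Z(25)−W(22): 3 → D
S(18)−F(5): 13 → N
C(2)−Z(25): -23≡3 → D
G(6)−B(1): 5 → F
G(6)−U(20): -14≡12 → M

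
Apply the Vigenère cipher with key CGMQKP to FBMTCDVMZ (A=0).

Repeat the key across the message: CGMQKPCGM
F(5)+C(2): 7 → H
B(1)+G(6): 7 → H
M(12)+M(12): 24 → Y
T(19)+Q(16): 35≡9 → J
C(2)+K(10): 12 → M
D(3)+P(15): 18 → S
V(21)+C(2): 23 → X
M(12)+G(6): 18 → S
Z(25)+M(12): 37≡11 → L

HHYJMSXSL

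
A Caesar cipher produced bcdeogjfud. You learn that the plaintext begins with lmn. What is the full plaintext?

From the crib: b(1)−l(11)=-10≡16, so the shift is 16.
Subtract 16 from each ciphertext letter:
b(1): 1−16=-15≡11 → l
c(2): 2−16=-14≡12 → m
d(3): 3−16=-13≡13 → n
e(4): 4−16=-12≡14 → o
o(14): 14−16=-2≡24 → y
g(6): 6−16=-10≡16 → q
j(9): 9−16=-7≡19 → t
f(5): 5−16=-11≡15 → p
u(20): 20−16=4 → e
d(3): 3−16=-13≡13 → n

lmnoyqtpen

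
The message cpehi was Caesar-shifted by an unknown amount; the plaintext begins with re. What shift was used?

11

From the crib: c(2)−r(17)=-15≡11, so the shift is 11.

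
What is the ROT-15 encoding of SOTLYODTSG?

HDIANDSIHV

S(18): 18+15=33≡7 → H
O(14): 14+15=29≡3 → D
T(19): 19+15=34≡8 → I
L(11): 11+15=26≡0 → A
Y(24): 24+15=39≡13 → N
O(14): 14+15=29≡3 → D
D(3): 3+15=18 → S
T(19): 19+15=34≡8 → I
S(18): 18+15=33≡7 → H
G(6): 6+15=21 → V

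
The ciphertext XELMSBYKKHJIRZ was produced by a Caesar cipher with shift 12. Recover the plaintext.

LSZAGPMYYVXWFN

X(23): 23−12=11 → L
E(4): 4−12=-8≡18 → S
L(11): 11−12=-1≡25 → Z
M(12): 12−12=0 → A
S(18): 18−12=6 → G
B(1): 1−12=-11≡15 → P
Y(24): 24−12=12 → M
K(10): 10−12=-2≡24 → Y
K(10): 10−12=-2≡24 → Y
H(7): 7−12=-5≡21 → V
J(9): 9−12=-3≡23 → X
I(8): 8−12=-4≡22 → W
R(17): 17−12=5 → F
Z(25): 25−12=13 → N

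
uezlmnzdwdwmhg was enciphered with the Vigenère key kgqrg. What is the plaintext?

Repeat the key across the ciphertext: kgqrgkgqrgkgqr
u(20)−k(10): 10 → k
e(4)−g(6): -2≡24 → y
z(25)−q(16): 9 → j
l(11)−r(17): -6≡20 → u
m(12)−g(6): 6 → g
n(13)−k(10): 3 → d
z(25)−g(6): 19 → t
d(3)−q(16): -13≡13 → n
w(22)−r(17): 5 → f
d(3)−g(6): -3≡23 → x
w(22)−k(10): 12 → m
m(12)−g(6): 6 → g
h(7)−q(16): -9≡17 → r
g(6)−r(17): -11≡15 → p

kyjugdtnfxmgrp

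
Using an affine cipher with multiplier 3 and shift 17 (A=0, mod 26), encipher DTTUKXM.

AWWZVIB

D(3): 3·3+17=26≡0 → A
T(19): 3·19+17=74≡22 → W
T(19): 3·19+17=74≡22 → W
U(20): 3·20+17=77≡25 → Z
K(10): 3·10+17=47≡21 → V
X(23): 3·23+17=86≡8 → I
M(12): 3·12+17=53≡1 → B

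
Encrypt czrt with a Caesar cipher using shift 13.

pmeg

c(2): 2+13=15 → p
z(25): 25+13=38≡12 → m
r(17): 17+13=30≡4 → e
t(19): 19+13=32≡6 → g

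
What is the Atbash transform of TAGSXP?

GZTHCK

T(19) → G(6)
A(0) → Z(25)
G(6) → T(19)
S(18) → H(7)
X(23) → C(2)
P(15) → K(10)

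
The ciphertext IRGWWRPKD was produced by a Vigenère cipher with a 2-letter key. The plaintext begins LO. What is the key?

XD

Subtract each crib letter from the matching ciphertext letter (mod 26):
I(8)−L(11)=-3≡23 → X
R(17)−O(14)=3 → D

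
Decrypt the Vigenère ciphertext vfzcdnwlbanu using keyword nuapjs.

ilznuvjrblec

Repeat the key across the ciphertext: nuapjsnuapjs
v(21)−n(13): 8 → i
f(5)−u(20): -15≡11 → l
z(25)−a(0): 25 → z
c(2)−p(15): -13≡13 → n
d(3)−j(9): -6≡20 → u
n(13)−s(18): -5≡21 → v
w(22)−n(13): 9 → j
l(11)−u(20): -9≡17 → r
b(1)−a(0): 1 → b
a(0)−p(15): -15≡11 → l
n(13)−j(9): 4 → e
u(20)−s(18): 2 → c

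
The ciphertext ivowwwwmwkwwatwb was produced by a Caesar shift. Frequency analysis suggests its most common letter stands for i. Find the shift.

14

The most frequent ciphertext letter is w (appears 8 times).
w is position 22; i is position 8.
Shift = 14.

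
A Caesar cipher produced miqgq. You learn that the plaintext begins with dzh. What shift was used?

From the crib: m(12)−d(3)=9, so the shift is 9.

9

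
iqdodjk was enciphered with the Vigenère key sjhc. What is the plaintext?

qhwmlad

Repeat the key across the ciphertext: sjhcsjh
i(8)−s(18): -10≡16 → q
q(16)−j(9): 7 → h
d(3)−h(7): -4≡22 → w
o(14)−c(2): 12 → m
d(3)−s(18): -15≡11 → l
j(9)−j(9): 0 → a
k(10)−h(7): 3 → d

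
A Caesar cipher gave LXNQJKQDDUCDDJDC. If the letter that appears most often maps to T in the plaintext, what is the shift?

The most frequent ciphertext letter is D (appears 5 times).
D is position 3; T is position 19.
Shift = -16≡10.

10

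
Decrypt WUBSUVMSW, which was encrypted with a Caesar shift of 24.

YWDUWXOUY

W(22): 22−24=-2≡24 → Y
U(20): 20−24=-4≡22 → W
B(1): 1−24=-23≡3 → D
S(18): 18−24=-6≡20 → U
U(20): 20−24=-4≡22 → W
V(21): 21−24=-3≡23 → X
M(12): 12−24=-12≡14 → O
S(18): 18−24=-6≡20 → U
W(22): 22−24=-2≡24 → Y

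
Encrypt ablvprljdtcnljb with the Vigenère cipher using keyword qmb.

qnmlbsbvejoobvc

Repeat the key across the message: qmbqmbqmbqmbqmb
a(0)+q(16): 16 → q
b(1)+m(12): 13 → n
l(11)+b(1): 12 → m
v(21)+q(16): 37≡11 → l
p(15)+m(12): 27≡1 → b
r(17)+b(1): 18 → s
l(11)+q(16): 27≡1 → b
j(9)+m(12): 21 → v
d(3)+b(1): 4 → e
t(19)+q(16): 35≡9 → j
c(2)+m(12): 14 → o
n(13)+b(1): 14 → o
l(11)+q(16): 27≡1 → b
j(9)+m(12): 21 → v
b(1)+b(1): 2 → c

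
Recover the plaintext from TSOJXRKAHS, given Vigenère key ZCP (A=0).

UQZKVCLYST

Repeat the key across the ciphertext: ZCPZCPZCPZ
T(19)−Z(25): -6≡20 → U
S(18)−C(2): 16 → Q
O(14)−P(15): -1≡25 → Z
J(9)−Z(25): -16≡10 → K
X(23)−C(2): 21 → V
R(17)−P(15): 2 → C
K(10)−Z(25): -15≡11 → L
A(0)−C(2): -2≡24 → Y
H(7)−P(15): -8≡18 → S
S(18)−Z(25): -7≡19 → T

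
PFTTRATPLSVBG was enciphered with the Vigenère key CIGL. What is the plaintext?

Repeat the key across the ciphertext: CIGLCIGLCIGLC
P(15)−C(2): 13 → N
F(5)−I(8): -3≡23 → X
T(19)−G(6): 13 → N
T(19)−L(11): 8 → I
R(17)−C(2): 15 → P
A(0)−I(8): -8≡18 → S
T(19)−G(6): 13 → N
P(15)−L(11): 4 → E
L(11)−C(2): 9 → J
S(18)−I(8): 10 → K
V(21)−G(6): 15 → P
B(1)−L(11): -10≡16 → Q
G(6)−C(2): 4 → E

NXNIPSNEJKPQE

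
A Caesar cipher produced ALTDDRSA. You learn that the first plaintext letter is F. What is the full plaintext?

FQYIIWXF

From the crib: A(0)−F(5)=-5≡21, so the shift is 21.
Subtract 21 from each ciphertext letter:
A(0): 0−21=-21≡5 → F
L(11): 11−21=-10≡16 → Q
T(19): 19−21=-2≡24 → Y
D(3): 3−21=-18≡8 → I
D(3): 3−21=-18≡8 → I
R(17): 17−21=-4≡22 → W
S(18): 18−21=-3≡23 → X
A(0): 0−21=-21≡5 → F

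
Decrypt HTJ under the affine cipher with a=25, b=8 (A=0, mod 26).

BPZ

The inverse of 25 mod 26 is 25, since 25·25=625≡1. Apply D(y)=25·(y−8) mod 26:
H(7): 25·(7−8)=-25≡1 → B
T(19): 25·(19−8)=275≡15 → P
J(9): 25·(9−8)=25 → Z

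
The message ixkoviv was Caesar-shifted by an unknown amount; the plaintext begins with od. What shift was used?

From the crib: i(8)−o(14)=-6≡20, so the shift is 20.

20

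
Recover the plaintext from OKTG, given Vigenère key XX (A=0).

Repeat the key across the ciphertext: XXXX
O(14)−X(23): -9≡17 → R
K(10)−X(23): -13≡13 → N
T(19)−X(23): -4≡22 → W
G(6)−X(23): -17≡9 → J

RNWJ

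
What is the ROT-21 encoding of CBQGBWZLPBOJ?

XWLBWRUGKWJE

C(2): 2+21=23 → X
B(1): 1+21=22 → W
Q(16): 16+21=37≡11 → L
G(6): 6+21=27≡1 → B
B(1): 1+21=22 → W
W(22): 22+21=43≡17 → R
Z(25): 25+21=46≡20 → U
L(11): 11+21=32≡6 → G
P(15): 15+21=36≡10 → K
B(1): 1+21=22 → W
O(14): 14+21=35≡9 → J
J(9): 9+21=30≡4 → E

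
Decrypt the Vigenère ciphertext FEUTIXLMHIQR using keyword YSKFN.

HMKOVZTCCVSZ

Repeat the key across the ciphertext: YSKFNYSKFNYS
F(5)−Y(24): -19≡7 → H
E(4)−S(18): -14≡12 → M
U(20)−K(10): 10 → K
T(19)−F(5): 14 → O
I(8)−N(13): -5≡21 → V
X(23)−Y(24): -1≡25 → Z
L(11)−S(18): -7≡19 → T
M(12)−K(10): 2 → C
H(7)−F(5): 2 → C
I(8)−N(13): -5≡21 → V
Q(16)−Y(24): -8≡18 → S
R(17)−S(18): -1≡25 → Z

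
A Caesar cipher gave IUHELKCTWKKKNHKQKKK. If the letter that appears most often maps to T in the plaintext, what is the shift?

The most frequent ciphertext letter is K (appears 8 times).
K is position 10; T is position 19.
Shift = -9≡17.

17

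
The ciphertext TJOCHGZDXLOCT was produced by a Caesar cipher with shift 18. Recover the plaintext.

BRWKPOHLFTWKB

T(19): 19−18=1 → B
J(9): 9−18=-9≡17 → R
O(14): 14−18=-4≡22 → W
C(2): 2−18=-16≡10 → K
H(7): 7−18=-11≡15 → P
G(6): 6−18=-12≡14 → O
Z(25): 25−18=7 → H
D(3): 3−18=-15≡11 → L
X(23): 23−18=5 → F
L(11): 11−18=-7≡19 → T
O(14): 14−18=-4≡22 → W
C(2): 2−18=-16≡10 → K
T(19): 19−18=1 → B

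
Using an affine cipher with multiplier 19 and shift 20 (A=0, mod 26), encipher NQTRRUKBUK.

HMRFFKCNKC

N(13): 19·13+20=267≡7 → H
Q(16): 19·16+20=324≡12 → M
T(19): 19·19+20=381≡17 → R
R(17): 19·17+20=343≡5 → F
R(17): 19·17+20=343≡5 → F
U(20): 19·20+20=400≡10 → K
K(10): 19·10+20=210≡2 → C
B(1): 19·1+20=39≡13 → N
U(20): 19·20+20=400≡10 → K
K(10): 19·10+20=210≡2 → C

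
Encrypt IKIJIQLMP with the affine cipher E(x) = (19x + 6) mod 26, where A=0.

COCVCYHAF

I(8): 19·8+6=158≡2 → C
K(10): 19·10+6=196≡14 → O
I(8): 19·8+6=158≡2 → C
J(9): 19·9+6=177≡21 → V
I(8): 19·8+6=158≡2 → C
Q(16): 19·16+6=310≡24 → Y
L(11): 19·11+6=215≡7 → H
M(12): 19·12+6=234≡0 → A
P(15): 19·15+6=291≡5 → F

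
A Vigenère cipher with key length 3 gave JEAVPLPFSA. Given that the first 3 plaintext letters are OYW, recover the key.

Subtract each crib letter from the matching ciphertext letter (mod 26):
J(9)−O(14)=-5≡21 → V
E(4)−Y(24)=-20≡6 → G
A(0)−W(22)=-22≡4 → E

VGE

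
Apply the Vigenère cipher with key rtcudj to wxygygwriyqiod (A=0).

nqaabpnkkstrfw

Repeat the key across the message: rtcudjrtcudjrt
w(22)+r(17): 39≡13 → n
x(23)+t(19): 42≡16 → q
y(24)+c(2): 26≡0 → a
g(6)+u(20): 26≡0 → a
y(24)+d(3): 27≡1 → b
g(6)+j(9): 15 → p
w(22)+r(17): 39≡13 → n
r(17)+t(19): 36≡10 → k
i(8)+c(2): 10 → k
y(24)+u(20): 44≡18 → s
q(16)+d(3): 19 → t
i(8)+j(9): 17 → r
o(14)+r(17): 31≡5 → f
d(3)+t(19): 22 → w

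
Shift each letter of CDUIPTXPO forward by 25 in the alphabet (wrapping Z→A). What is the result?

C(2): 2+25=27≡1 → B
D(3): 3+25=28≡2 → C
U(20): 20+25=45≡19 → T
I(8): 8+25=33≡7 → H
P(15): 15+25=40≡14 → O
T(19): 19+25=44≡18 → S
X(23): 23+25=48≡22 → W
P(15): 15+25=40≡14 → O
O(14): 14+25=39≡13 → N

BCTHOSWON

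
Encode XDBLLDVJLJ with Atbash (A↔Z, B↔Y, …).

X(23) → C(2)
D(3) → W(22)
B(1) → Y(24)
L(11) → O(14)
L(11) → O(14)
D(3) → W(22)
V(21) → E(4)
J(9) → Q(16)
L(11) → O(14)
J(9) → Q(16)

CWYOOWEQOQ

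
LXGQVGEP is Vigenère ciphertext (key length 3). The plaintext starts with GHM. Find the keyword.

Subtract each crib letter from the matching ciphertext letter (mod 26):
L(11)−G(6)=5 → F
X(23)−H(7)=16 → Q
G(6)−M(12)=-6≡20 → U

FQU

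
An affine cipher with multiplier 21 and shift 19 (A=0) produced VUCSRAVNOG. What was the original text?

KFTVQJKWBN

The inverse of 21 mod 26 is 5, since 21·5=105≡1. Apply D(y)=5·(y−19) mod 26:
V(21): 5·(21−19)=10 → K
U(20): 5·(20−19)=5 → F
C(2): 5·(2−19)=-85≡19 → T
S(18): 5·(18−19)=-5≡21 → V
R(17): 5·(17−19)=-10≡16 → Q
A(0): 5·(0−19)=-95≡9 → J
V(21): 5·(21−19)=10 → K
N(13): 5·(13−19)=-30≡22 → W
O(14): 5·(14−19)=-25≡1 → B
G(6): 5·(6−19)=-65≡13 → N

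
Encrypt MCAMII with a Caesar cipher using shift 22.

IYWIEE

M(12): 12+22=34≡8 → I
C(2): 2+22=24 → Y
A(0): 0+22=22 → W
M(12): 12+22=34≡8 → I
I(8): 8+22=30≡4 → E
I(8): 8+22=30≡4 → E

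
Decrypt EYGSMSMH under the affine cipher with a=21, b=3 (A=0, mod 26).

FBPXTXTU

The inverse of 21 mod 26 is 5, since 21·5=105≡1. Apply D(y)=5·(y−3) mod 26:
E(4): 5·(4−3)=5 → F
Y(24): 5·(24−3)=105≡1 → B
G(6): 5·(6−3)=15 → P
S(18): 5·(18−3)=75≡23 → X
M(12): 5·(12−3)=45≡19 → T
S(18): 5·(18−3)=75≡23 → X
M(12): 5·(12−3)=45≡19 → T
H(7): 5·(7−3)=20 → U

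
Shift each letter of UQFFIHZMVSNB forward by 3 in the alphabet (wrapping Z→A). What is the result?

U(20): 20+3=23 → X
Q(16): 16+3=19 → T
F(5): 5+3=8 → I
F(5): 5+3=8 → I
I(8): 8+3=11 → L
H(7): 7+3=10 → K
Z(25): 25+3=28≡2 → C
M(12): 12+3=15 → P
V(21): 21+3=24 → Y
S(18): 18+3=21 → V
N(13): 13+3=16 → Q
B(1): 1+3=4 → E

XTIILKCPYVQE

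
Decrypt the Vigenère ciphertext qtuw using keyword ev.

Repeat the key across the ciphertext: evev
q(16)−e(4): 12 → m
t(19)−v(21): -2≡24 → y
u(20)−e(4): 16 → q
w(22)−v(21): 1 → b

myqb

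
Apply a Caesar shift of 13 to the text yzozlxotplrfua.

lmbmykbgcyeshn

y(24): 24+13=37≡11 → l
z(25): 25+13=38≡12 → m
o(14): 14+13=27≡1 → b
z(25): 25+13=38≡12 → m
l(11): 11+13=24 → y
x(23): 23+13=36≡10 → k
o(14): 14+13=27≡1 → b
t(19): 19+13=32≡6 → g
p(15): 15+13=28≡2 → c
l(11): 11+13=24 → y
r(17): 17+13=30≡4 → e
f(5): 5+13=18 → s
u(20): 20+13=33≡7 → h
a(0): 0+13=13 → n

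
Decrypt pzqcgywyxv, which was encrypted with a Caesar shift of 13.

cmdptljlki

p(15): 15−13=2 → c
z(25): 25−13=12 → m
q(16): 16−13=3 → d
c(2): 2−13=-11≡15 → p
g(6): 6−13=-7≡19 → t
y(24): 24−13=11 → l
w(22): 22−13=9 → j
y(24): 24−13=11 → l
x(23): 23−13=10 → k
v(21): 21−13=8 → i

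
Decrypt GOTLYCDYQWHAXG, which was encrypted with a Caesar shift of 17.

G(6): 6−17=-11≡15 → P
O(14): 14−17=-3≡23 → X
T(19): 19−17=2 → C
L(11): 11−17=-6≡20 → U
Y(24): 24−17=7 → H
C(2): 2−17=-15≡11 → L
D(3): 3−17=-14≡12 → M
Y(24): 24−17=7 → H
Q(16): 16−17=-1≡25 → Z
W(22): 22−17=5 → F
H(7): 7−17=-10≡16 → Q
A(0): 0−17=-17≡9 → J
X(23): 23−17=6 → G
G(6): 6−17=-11≡15 → P

PXCUHLMHZFQJGP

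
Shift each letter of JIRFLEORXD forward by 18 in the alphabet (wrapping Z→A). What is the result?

J(9): 9+18=27≡1 → B
I(8): 8+18=26≡0 → A
R(17): 17+18=35≡9 → J
F(5): 5+18=23 → X
L(11): 11+18=29≡3 → D
E(4): 4+18=22 → W
O(14): 14+18=32≡6 → G
R(17): 17+18=35≡9 → J
X(23): 23+18=41≡15 → P
D(3): 3+18=21 → V

BAJXDWGJPV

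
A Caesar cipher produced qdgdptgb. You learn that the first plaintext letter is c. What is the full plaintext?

From the crib: q(16)−c(2)=14, so the shift is 14.
Subtract 14 from each ciphertext letter:
q(16): 16−14=2 → c
d(3): 3−14=-11≡15 → p
g(6): 6−14=-8≡18 → s
d(3): 3−14=-11≡15 → p
p(15): 15−14=1 → b
t(19): 19−14=5 → f
g(6): 6−14=-8≡18 → s
b(1): 1−14=-13≡13 → n

cpspbfsn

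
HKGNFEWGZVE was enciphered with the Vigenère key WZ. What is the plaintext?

Repeat the key across the ciphertext: WZWZWZWZWZW
H(7)−W(22): -15≡11 → L
K(10)−Z(25): -15≡11 → L
G(6)−W(22): -16≡10 → K
N(13)−Z(25): -12≡14 → O
F(5)−W(22): -17≡9 → J
E(4)−Z(25): -21≡5 → F
W(22)−W(22): 0 → A
G(6)−Z(25): -19≡7 → H
Z(25)−W(22): 3 → D
V(21)−Z(25): -4≡22 → W
E(4)−W(22): -18≡8 → I

LLKOJFAHDWI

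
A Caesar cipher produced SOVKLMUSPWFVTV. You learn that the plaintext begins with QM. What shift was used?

2

From the crib: S(18)−Q(16)=2, so the shift is 2.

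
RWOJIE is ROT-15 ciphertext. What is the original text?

CHZUTP

R(17): 17−15=2 → C
W(22): 22−15=7 → H
O(14): 14−15=-1≡25 → Z
J(9): 9−15=-6≡20 → U
I(8): 8−15=-7≡19 → T
E(4): 4−15=-11≡15 → P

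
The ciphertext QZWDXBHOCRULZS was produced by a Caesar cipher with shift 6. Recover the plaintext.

Q(16): 16−6=10 → K
Z(25): 25−6=19 → T
W(22): 22−6=16 → Q
D(3): 3−6=-3≡23 → X
X(23): 23−6=17 → R
B(1): 1−6=-5≡21 → V
H(7): 7−6=1 → B
O(14): 14−6=8 → I
C(2): 2−6=-4≡22 → W
R(17): 17−6=11 → L
U(20): 20−6=14 → O
L(11): 11−6=5 → F
Z(25): 25−6=19 → T
S(18): 18−6=12 → M

KTQXRVBIWLOFTM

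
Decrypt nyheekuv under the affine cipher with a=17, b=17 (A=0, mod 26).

The inverse of 17 mod 26 is 23, since 17·23=391≡1. Apply D(y)=23·(y−17) mod 26:
n(13): 23·(13−17)=-92≡12 → m
y(24): 23·(24−17)=161≡5 → f
h(7): 23·(7−17)=-230≡4 → e
e(4): 23·(4−17)=-299≡13 → n
e(4): 23·(4−17)=-299≡13 → n
k(10): 23·(10−17)=-161≡21 → v
u(20): 23·(20−17)=69≡17 → r
v(21): 23·(21−17)=92≡14 → o

mfennvro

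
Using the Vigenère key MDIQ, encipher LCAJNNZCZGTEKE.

XFIZZQHSLJBUWH

Repeat the key across the message: MDIQMDIQMDIQMD
L(11)+M(12): 23 → X
C(2)+D(3): 5 → F
A(0)+I(8): 8 → I
J(9)+Q(16): 25 → Z
N(13)+M(12): 25 → Z
N(13)+D(3): 16 → Q
Z(25)+I(8): 33≡7 → H
C(2)+Q(16): 18 → S
Z(25)+M(12): 37≡11 → L
G(6)+D(3): 9 → J
T(19)+I(8): 27≡1 → B
E(4)+Q(16): 20 → U
K(10)+M(12): 22 → W
E(4)+D(3): 7 → H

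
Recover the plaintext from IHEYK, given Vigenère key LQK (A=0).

XRUNU

Repeat the key across the ciphertext: LQKLQ
I(8)−L(11): -3≡23 → X
H(7)−Q(16): -9≡17 → R
E(4)−K(10): -6≡20 → U
Y(24)−L(11): 13 → N
K(10)−Q(16): -6≡20 → U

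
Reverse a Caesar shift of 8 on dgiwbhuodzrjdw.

d(3): 3−8=-5≡21 → v
g(6): 6−8=-2≡24 → y
i(8): 8−8=0 → a
w(22): 22−8=14 → o
b(1): 1−8=-7≡19 → t
h(7): 7−8=-1≡25 → z
u(20): 20−8=12 → m
o(14): 14−8=6 → g
d(3): 3−8=-5≡21 → v
z(25): 25−8=17 → r
r(17): 17−8=9 → j
j(9): 9−8=1 → b
d(3): 3−8=-5≡21 → v
w(22): 22−8=14 → o

vyaotzmgvrjbvo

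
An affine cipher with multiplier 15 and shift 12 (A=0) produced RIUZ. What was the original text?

The inverse of 15 mod 26 is 7, since 15·7=105≡1. Apply D(y)=7·(y−12) mod 26:
R(17): 7·(17−12)=35≡9 → J
I(8): 7·(8−12)=-28≡24 → Y
U(20): 7·(20−12)=56≡4 → E
Z(25): 7·(25−12)=91≡13 → N

JYEN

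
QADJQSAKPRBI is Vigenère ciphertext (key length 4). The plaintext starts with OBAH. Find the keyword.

CZDC

Subtract each crib letter from the matching ciphertext letter (mod 26):
Q(16)−O(14)=2 → C
A(0)−B(1)=-1≡25 → Z
D(3)−A(0)=3 → D
J(9)−H(7)=2 → C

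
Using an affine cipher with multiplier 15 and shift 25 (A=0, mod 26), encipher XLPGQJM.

X(23): 15·23+25=370≡6 → G
L(11): 15·11+25=190≡8 → I
P(15): 15·15+25=250≡16 → Q
G(6): 15·6+25=115≡11 → L
Q(16): 15·16+25=265≡5 → F
J(9): 15·9+25=160≡4 → E
M(12): 15·12+25=205≡23 → X

GIQLFEX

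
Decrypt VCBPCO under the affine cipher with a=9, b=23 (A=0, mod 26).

UPMCPZ

The inverse of 9 mod 26 is 3, since 9·3=27≡1. Apply D(y)=3·(y−23) mod 26:
V(21): 3·(21−23)=-6≡20 → U
C(2): 3·(2−23)=-63≡15 → P
B(1): 3·(1−23)=-66≡12 → M
P(15): 3·(15−23)=-24≡2 → C
C(2): 3·(2−23)=-63≡15 → P
O(14): 3·(14−23)=-27≡25 → Z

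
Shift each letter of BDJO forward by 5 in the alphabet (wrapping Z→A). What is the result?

B(1): 1+5=6 → G
D(3): 3+5=8 → I
J(9): 9+5=14 → O
O(14): 14+5=19 → T

GIOT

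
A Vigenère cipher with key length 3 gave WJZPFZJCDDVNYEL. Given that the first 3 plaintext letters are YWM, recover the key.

Subtract each crib letter from the matching ciphertext letter (mod 26):
W(22)−Y(24)=-2≡24 → Y
J(9)−W(22)=-13≡13 → N
Z(25)−M(12)=13 → N

YNN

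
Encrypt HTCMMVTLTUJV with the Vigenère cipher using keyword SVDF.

Repeat the key across the message: SVDFSVDFSVDF
H(7)+S(18): 25 → Z
T(19)+V(21): 40≡14 → O
C(2)+D(3): 5 → F
M(12)+F(5): 17 → R
M(12)+S(18): 30≡4 → E
V(21)+V(21): 42≡16 → Q
T(19)+D(3): 22 → W
L(11)+F(5): 16 → Q
T(19)+S(18): 37≡11 → L
U(20)+V(21): 41≡15 → P
J(9)+D(3): 12 → M
V(21)+F(5): 26≡0 → A

ZOFREQWQLPMA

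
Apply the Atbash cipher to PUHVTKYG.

P(15) → K(10)
U(20) → F(5)
H(7) → S(18)
V(21) → E(4)
T(19) → G(6)
K(10) → P(15)
Y(24) → B(1)
G(6) → T(19)

KFSEGPBT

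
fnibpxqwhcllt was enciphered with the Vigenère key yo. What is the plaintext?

Repeat the key across the ciphertext: yoyoyoyoyoyoy
f(5)−y(24): -19≡7 → h
n(13)−o(14): -1≡25 → z
i(8)−y(24): -16≡10 → k
b(1)−o(14): -13≡13 → n
p(15)−y(24): -9≡17 → r
x(23)−o(14): 9 → j
q(16)−y(24): -8≡18 → s
w(22)−o(14): 8 → i
h(7)−y(24): -17≡9 → j
c(2)−o(14): -12≡14 → o
l(11)−y(24): -13≡13 → n
l(11)−o(14): -3≡23 → x
t(19)−y(24): -5≡21 → v

hzknrjsijonxv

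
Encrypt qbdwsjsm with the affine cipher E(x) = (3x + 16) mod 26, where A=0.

q(16): 3·16+16=64≡12 → m
b(1): 3·1+16=19 → t
d(3): 3·3+16=25 → z
w(22): 3·22+16=82≡4 → e
s(18): 3·18+16=70≡18 → s
j(9): 3·9+16=43≡17 → r
s(18): 3·18+16=70≡18 → s
m(12): 3·12+16=52≡0 → a

mtzesrsa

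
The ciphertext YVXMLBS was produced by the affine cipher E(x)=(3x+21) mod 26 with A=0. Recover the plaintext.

The inverse of 3 mod 26 is 9, since 3·9=27≡1. Apply D(y)=9·(y−21) mod 26:
Y(24): 9·(24−21)=27≡1 → B
V(21): 9·(21−21)=0 → A
X(23): 9·(23−21)=18 → S
M(12): 9·(12−21)=-81≡23 → X
L(11): 9·(11−21)=-90≡14 → O
B(1): 9·(1−21)=-180≡2 → C
S(18): 9·(18−21)=-27≡25 → Z

BASXOCZ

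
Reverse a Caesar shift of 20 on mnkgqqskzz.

stqmwwyqff

m(12): 12−20=-8≡18 → s
n(13): 13−20=-7≡19 → t
k(10): 10−20=-10≡16 → q
g(6): 6−20=-14≡12 → m
q(16): 16−20=-4≡22 → w
q(16): 16−20=-4≡22 → w
s(18): 18−20=-2≡24 → y
k(10): 10−20=-10≡16 → q
z(25): 25−20=5 → f
z(25): 25−20=5 → f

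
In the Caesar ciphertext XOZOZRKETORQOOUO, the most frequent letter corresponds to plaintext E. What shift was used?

10

The most frequent ciphertext letter is O (appears 6 times).
O is position 14; E is position 4.
Shift = 10.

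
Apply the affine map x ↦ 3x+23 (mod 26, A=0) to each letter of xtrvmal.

x(23): 3·23+23=92≡14 → o
t(19): 3·19+23=80≡2 → c
r(17): 3·17+23=74≡22 → w
v(21): 3·21+23=86≡8 → i
m(12): 3·12+23=59≡7 → h
a(0): 3·0+23=23 → x
l(11): 3·11+23=56≡4 → e

ocwihxe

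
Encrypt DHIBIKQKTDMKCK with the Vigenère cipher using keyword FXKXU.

IESYCPNUQXRHMH

Repeat the key across the message: FXKXUFXKXUFXKX
D(3)+F(5): 8 → I
H(7)+X(23): 30≡4 → E
I(8)+K(10): 18 → S
B(1)+X(23): 24 → Y
I(8)+U(20): 28≡2 → C
K(10)+F(5): 15 → P
Q(16)+X(23): 39≡13 → N
K(10)+K(10): 20 → U
T(19)+X(23): 42≡16 → Q
D(3)+U(20): 23 → X
M(12)+F(5): 17 → R
K(10)+X(23): 33≡7 → H
C(2)+K(10): 12 → M
K(10)+X(23): 33≡7 → H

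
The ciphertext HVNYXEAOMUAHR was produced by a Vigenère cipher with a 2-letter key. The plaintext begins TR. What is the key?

OE

Subtract each crib letter from the matching ciphertext letter (mod 26):
H(7)−T(19)=-12≡14 → O
V(21)−R(17)=4 → E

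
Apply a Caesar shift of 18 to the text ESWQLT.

WKOIDL

E(4): 4+18=22 → W
S(18): 18+18=36≡10 → K
W(22): 22+18=40≡14 → O
Q(16): 16+18=34≡8 → I
L(11): 11+18=29≡3 → D
T(19): 19+18=37≡11 → L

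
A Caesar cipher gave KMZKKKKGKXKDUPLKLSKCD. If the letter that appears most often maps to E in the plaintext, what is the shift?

The most frequent ciphertext letter is K (appears 9 times).
K is position 10; E is position 4.
Shift = 6.

6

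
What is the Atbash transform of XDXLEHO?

CWCOVSL

X(23) → C(2)
D(3) → W(22)
X(23) → C(2)
L(11) → O(14)
E(4) → V(21)
H(7) → S(18)
O(14) → L(11)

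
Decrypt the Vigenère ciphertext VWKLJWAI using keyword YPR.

Repeat the key across the ciphertext: YPRYPRYP
V(21)−Y(24): -3≡23 → X
W(22)−P(15): 7 → H
K(10)−R(17): -7≡19 → T
L(11)−Y(24): -13≡13 → N
J(9)−P(15): -6≡20 → U
W(22)−R(17): 5 → F
A(0)−Y(24): -24≡2 → C
I(8)−P(15): -7≡19 → T

XHTNUFCT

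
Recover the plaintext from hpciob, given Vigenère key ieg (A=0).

Repeat the key across the ciphertext: iegieg
h(7)−i(8): -1≡25 → z
p(15)−e(4): 11 → l
c(2)−g(6): -4≡22 → w
i(8)−i(8): 0 → a
o(14)−e(4): 10 → k
b(1)−g(6): -5≡21 → v

zlwakv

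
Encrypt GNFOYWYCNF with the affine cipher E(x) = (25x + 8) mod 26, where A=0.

CVDUKMKGVD

G(6): 25·6+8=158≡2 → C
N(13): 25·13+8=333≡21 → V
F(5): 25·5+8=133≡3 → D
O(14): 25·14+8=358≡20 → U
Y(24): 25·24+8=608≡10 → K
W(22): 25·22+8=558≡12 → M
Y(24): 25·24+8=608≡10 → K
C(2): 25·2+8=58≡6 → G
N(13): 25·13+8=333≡21 → V
F(5): 25·5+8=133≡3 → D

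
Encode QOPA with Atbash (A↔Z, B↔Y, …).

Q(16) → J(9)
O(14) → L(11)
P(15) → K(10)
A(0) → Z(25)

JLKZ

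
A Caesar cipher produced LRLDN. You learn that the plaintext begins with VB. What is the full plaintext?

VBVNX

From the crib: L(11)−V(21)=-10≡16, so the shift is 16.
Subtract 16 from each ciphertext letter:
L(11): 11−16=-5≡21 → V
R(17): 17−16=1 → B
L(11): 11−16=-5≡21 → V
D(3): 3−16=-13≡13 → N
N(13): 13−16=-3≡23 → X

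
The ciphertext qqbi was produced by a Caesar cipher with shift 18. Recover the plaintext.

q(16): 16−18=-2≡24 → y
q(16): 16−18=-2≡24 → y
b(1): 1−18=-17≡9 → j
i(8): 8−18=-10≡16 → q

yyjq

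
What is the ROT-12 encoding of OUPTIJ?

O(14): 14+12=26≡0 → A
U(20): 20+12=32≡6 → G
P(15): 15+12=27≡1 → B
T(19): 19+12=31≡5 → F
I(8): 8+12=20 → U
J(9): 9+12=21 → V

AGBFUV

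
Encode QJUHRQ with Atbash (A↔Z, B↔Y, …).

JQFSIJ

Q(16) → J(9)
J(9) → Q(16)
U(20) → F(5)
H(7) → S(18)
R(17) → I(8)
Q(16) → J(9)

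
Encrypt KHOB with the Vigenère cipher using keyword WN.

GUKO

Repeat the key across the message: WNWN
K(10)+W(22): 32≡6 → G
H(7)+N(13): 20 → U
O(14)+W(22): 36≡10 → K
B(1)+N(13): 14 → O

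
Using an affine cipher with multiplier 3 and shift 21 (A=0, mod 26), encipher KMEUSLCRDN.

ZFHDXCBUEI

K(10): 3·10+21=51≡25 → Z
M(12): 3·12+21=57≡5 → F
E(4): 3·4+21=33≡7 → H
U(20): 3·20+21=81≡3 → D
S(18): 3·18+21=75≡23 → X
L(11): 3·11+21=54≡2 → C
C(2): 3·2+21=27≡1 → B
R(17): 3·17+21=72≡20 → U
D(3): 3·3+21=30≡4 → E
N(13): 3·13+21=60≡8 → I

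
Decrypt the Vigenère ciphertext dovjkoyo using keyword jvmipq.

utjbvypt

Repeat the key across the ciphertext: jvmipqjv
d(3)−j(9): -6≡20 → u
o(14)−v(21): -7≡19 → t
v(21)−m(12): 9 → j
j(9)−i(8): 1 → b
k(10)−p(15): -5≡21 → v
o(14)−q(16): -2≡24 → y
y(24)−j(9): 15 → p
o(14)−v(21): -7≡19 → t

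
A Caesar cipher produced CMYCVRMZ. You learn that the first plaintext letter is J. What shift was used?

From the crib: C(2)−J(9)=-7≡19, so the shift is 19.

19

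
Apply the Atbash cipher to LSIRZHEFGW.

OHRIASVUTD

L(11) → O(14)
S(18) → H(7)
I(8) → R(17)
R(17) → I(8)
Z(25) → A(0)
H(7) → S(18)
E(4) → V(21)
F(5) → U(20)
G(6) → T(19)
W(22) → D(3)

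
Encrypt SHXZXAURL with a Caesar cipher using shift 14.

S(18): 18+14=32≡6 → G
H(7): 7+14=21 → V
X(23): 23+14=37≡11 → L
Z(25): 25+14=39≡13 → N
X(23): 23+14=37≡11 → L
A(0): 0+14=14 → O
U(20): 20+14=34≡8 → I
R(17): 17+14=31≡5 → F
L(11): 11+14=25 → Z

GVLNLOIFZ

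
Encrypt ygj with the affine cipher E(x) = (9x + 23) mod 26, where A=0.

fza

y(24): 9·24+23=239≡5 → f
g(6): 9·6+23=77≡25 → z
j(9): 9·9+23=104≡0 → a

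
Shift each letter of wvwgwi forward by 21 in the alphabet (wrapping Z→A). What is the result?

rqrbrd

w(22): 22+21=43≡17 → r
v(21): 21+21=42≡16 → q
w(22): 22+21=43≡17 → r
g(6): 6+21=27≡1 → b
w(22): 22+21=43≡17 → r
i(8): 8+21=29≡3 → d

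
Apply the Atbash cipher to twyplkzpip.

gdbkopakrk

t(19) → g(6)
w(22) → d(3)
y(24) → b(1)
p(15) → k(10)
l(11) → o(14)
k(10) → p(15)
z(25) → a(0)
p(15) → k(10)
i(8) → r(17)
p(15) → k(10)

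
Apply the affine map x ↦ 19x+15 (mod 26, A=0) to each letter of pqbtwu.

ohimrf

p(15): 19·15+15=300≡14 → o
q(16): 19·16+15=319≡7 → h
b(1): 19·1+15=34≡8 → i
t(19): 19·19+15=376≡12 → m
w(22): 19·22+15=433≡17 → r
u(20): 19·20+15=395≡5 → f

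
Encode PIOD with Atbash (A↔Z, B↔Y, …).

KRLW

P(15) → K(10)
I(8) → R(17)
O(14) → L(11)
D(3) → W(22)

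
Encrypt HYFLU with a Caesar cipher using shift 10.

H(7): 7+10=17 → R
Y(24): 24+10=34≡8 → I
F(5): 5+10=15 → P
L(11): 11+10=21 → V
U(20): 20+10=30≡4 → E

RIPVE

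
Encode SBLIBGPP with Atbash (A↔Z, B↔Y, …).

S(18) → H(7)
B(1) → Y(24)
L(11) → O(14)
I(8) → R(17)
B(1) → Y(24)
G(6) → T(19)
P(15) → K(10)
P(15) → K(10)

HYORYTKK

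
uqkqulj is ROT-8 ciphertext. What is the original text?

u(20): 20−8=12 → m
q(16): 16−8=8 → i
k(10): 10−8=2 → c
q(16): 16−8=8 → i
u(20): 20−8=12 → m
l(11): 11−8=3 → d
j(9): 9−8=1 → b

micimdb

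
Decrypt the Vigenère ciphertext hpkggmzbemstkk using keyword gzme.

bqycannxyngpel

Repeat the key across the ciphertext: gzmegzmegzmegz
h(7)−g(6): 1 → b
p(15)−z(25): -10≡16 → q
k(10)−m(12): -2≡24 → y
g(6)−e(4): 2 → c
g(6)−g(6): 0 → a
m(12)−z(25): -13≡13 → n
z(25)−m(12): 13 → n
b(1)−e(4): -3≡23 → x
e(4)−g(6): -2≡24 → y
m(12)−z(25): -13≡13 → n
s(18)−m(12): 6 → g
t(19)−e(4): 15 → p
k(10)−g(6): 4 → e
k(10)−z(25): -15≡11 → l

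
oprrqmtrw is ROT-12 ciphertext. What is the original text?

cdffeahfk

o(14): 14−12=2 → c
p(15): 15−12=3 → d
r(17): 17−12=5 → f
r(17): 17−12=5 → f
q(16): 16−12=4 → e
m(12): 12−12=0 → a
t(19): 19−12=7 → h
r(17): 17−12=5 → f
w(22): 22−12=10 → k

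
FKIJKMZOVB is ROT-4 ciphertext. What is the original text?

BGEFGIVKRX

F(5): 5−4=1 → B
K(10): 10−4=6 → G
I(8): 8−4=4 → E
J(9): 9−4=5 → F
K(10): 10−4=6 → G
M(12): 12−4=8 → I
Z(25): 25−4=21 → V
O(14): 14−4=10 → K
V(21): 21−4=17 → R
B(1): 1−4=-3≡23 → X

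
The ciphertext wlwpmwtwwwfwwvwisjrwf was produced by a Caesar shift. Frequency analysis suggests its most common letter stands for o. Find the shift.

The most frequent ciphertext letter is w (appears 10 times).
w is position 22; o is position 14.
Shift = 8.

8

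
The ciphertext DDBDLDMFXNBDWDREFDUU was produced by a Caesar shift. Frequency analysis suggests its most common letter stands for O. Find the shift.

15

The most frequent ciphertext letter is D (appears 7 times).
D is position 3; O is position 14.
Shift = -11≡15.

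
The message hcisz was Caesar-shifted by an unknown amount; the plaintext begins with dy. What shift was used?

4

From the crib: h(7)−d(3)=4, so the shift is 4.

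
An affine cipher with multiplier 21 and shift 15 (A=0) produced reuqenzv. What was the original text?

The inverse of 21 mod 26 is 5, since 21·5=105≡1. Apply D(y)=5·(y−15) mod 26:
r(17): 5·(17−15)=10 → k
e(4): 5·(4−15)=-55≡23 → x
u(20): 5·(20−15)=25 → z
q(16): 5·(16−15)=5 → f
e(4): 5·(4−15)=-55≡23 → x
n(13): 5·(13−15)=-10≡16 → q
z(25): 5·(25−15)=50≡24 → y
v(21): 5·(21−15)=30≡4 → e

kxzfxqye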